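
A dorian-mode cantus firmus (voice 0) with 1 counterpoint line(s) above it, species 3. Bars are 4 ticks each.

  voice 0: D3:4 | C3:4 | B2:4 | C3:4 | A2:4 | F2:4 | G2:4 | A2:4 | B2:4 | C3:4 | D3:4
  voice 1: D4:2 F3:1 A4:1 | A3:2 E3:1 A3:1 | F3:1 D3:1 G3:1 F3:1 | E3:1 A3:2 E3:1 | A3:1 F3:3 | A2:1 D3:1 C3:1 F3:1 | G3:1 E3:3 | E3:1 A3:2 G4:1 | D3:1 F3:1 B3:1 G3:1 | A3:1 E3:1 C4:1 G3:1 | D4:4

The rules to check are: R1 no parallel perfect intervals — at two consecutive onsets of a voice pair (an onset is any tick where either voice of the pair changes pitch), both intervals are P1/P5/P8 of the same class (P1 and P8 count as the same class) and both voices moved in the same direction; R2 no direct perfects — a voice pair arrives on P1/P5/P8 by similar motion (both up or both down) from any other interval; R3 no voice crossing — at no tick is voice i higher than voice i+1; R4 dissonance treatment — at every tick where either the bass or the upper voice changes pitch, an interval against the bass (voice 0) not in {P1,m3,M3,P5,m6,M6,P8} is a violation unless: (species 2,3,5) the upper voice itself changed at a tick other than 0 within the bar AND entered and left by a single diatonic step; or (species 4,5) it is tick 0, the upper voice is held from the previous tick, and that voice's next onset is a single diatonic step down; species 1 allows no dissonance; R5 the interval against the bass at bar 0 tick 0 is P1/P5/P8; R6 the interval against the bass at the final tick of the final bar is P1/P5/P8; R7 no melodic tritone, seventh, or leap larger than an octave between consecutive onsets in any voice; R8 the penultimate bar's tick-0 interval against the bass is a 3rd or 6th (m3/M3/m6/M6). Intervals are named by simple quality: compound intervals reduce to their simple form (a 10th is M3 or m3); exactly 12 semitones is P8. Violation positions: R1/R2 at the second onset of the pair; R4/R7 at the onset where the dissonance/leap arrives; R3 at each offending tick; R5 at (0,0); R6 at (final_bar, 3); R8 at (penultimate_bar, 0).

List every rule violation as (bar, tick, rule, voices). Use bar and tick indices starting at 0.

(0, 3, R7, (1,))
(2, 0, R4, (0, 1))
(6, 0, R1, (0, 1))
(7, 3, R4, (0, 1))
(7, 3, R7, (1,))
(8, 0, R7, (1,))
(8, 1, R4, (0, 1))
(8, 2, R7, (1,))
(10, 0, R2, (0, 1))

bar 0: v0=D3 v1=D4 downbeat P8
bar 1: v0=C3 v1=A3 downbeat M6
bar 2: v0=B2 v1=F3 downbeat TT
bar 3: v0=C3 v1=E3 downbeat M3
bar 4: v0=A2 v1=A3 downbeat P8
bar 5: v0=F2 v1=A2 downbeat M3
bar 6: v0=G2 v1=G3 downbeat P8
bar 7: v0=A2 v1=E3 downbeat P5
bar 8: v0=B2 v1=D3 downbeat m3
bar 9: v0=C3 v1=A3 downbeat M6
bar 10: v0=D3 v1=D4 downbeat P8
  -> R7 @ bar 0 tick 3 v(1,): F3->A4 leap 16st
  -> R4 @ bar 2 tick 0 v(0, 1): B2/F3 TT untreated
  -> R1 @ bar 6 tick 0 v(0, 1): F2/F3 P8 -> G2/G3 P8 similar
  -> R4 @ bar 7 tick 3 v(0, 1): A2/G4 m7 untreated
  -> R7 @ bar 7 tick 3 v(1,): A3->G4 leap 10st
  -> R7 @ bar 8 tick 0 v(1,): G4->D3 leap 17st
  -> R4 @ bar 8 tick 1 v(0, 1): B2/F3 TT untreated
  -> R7 @ bar 8 tick 2 v(1,): F3->B3 leap 6st
  -> R2 @ bar 10 tick 0 v(0, 1): C3/G3 P5 -> D3/D4 P8 similar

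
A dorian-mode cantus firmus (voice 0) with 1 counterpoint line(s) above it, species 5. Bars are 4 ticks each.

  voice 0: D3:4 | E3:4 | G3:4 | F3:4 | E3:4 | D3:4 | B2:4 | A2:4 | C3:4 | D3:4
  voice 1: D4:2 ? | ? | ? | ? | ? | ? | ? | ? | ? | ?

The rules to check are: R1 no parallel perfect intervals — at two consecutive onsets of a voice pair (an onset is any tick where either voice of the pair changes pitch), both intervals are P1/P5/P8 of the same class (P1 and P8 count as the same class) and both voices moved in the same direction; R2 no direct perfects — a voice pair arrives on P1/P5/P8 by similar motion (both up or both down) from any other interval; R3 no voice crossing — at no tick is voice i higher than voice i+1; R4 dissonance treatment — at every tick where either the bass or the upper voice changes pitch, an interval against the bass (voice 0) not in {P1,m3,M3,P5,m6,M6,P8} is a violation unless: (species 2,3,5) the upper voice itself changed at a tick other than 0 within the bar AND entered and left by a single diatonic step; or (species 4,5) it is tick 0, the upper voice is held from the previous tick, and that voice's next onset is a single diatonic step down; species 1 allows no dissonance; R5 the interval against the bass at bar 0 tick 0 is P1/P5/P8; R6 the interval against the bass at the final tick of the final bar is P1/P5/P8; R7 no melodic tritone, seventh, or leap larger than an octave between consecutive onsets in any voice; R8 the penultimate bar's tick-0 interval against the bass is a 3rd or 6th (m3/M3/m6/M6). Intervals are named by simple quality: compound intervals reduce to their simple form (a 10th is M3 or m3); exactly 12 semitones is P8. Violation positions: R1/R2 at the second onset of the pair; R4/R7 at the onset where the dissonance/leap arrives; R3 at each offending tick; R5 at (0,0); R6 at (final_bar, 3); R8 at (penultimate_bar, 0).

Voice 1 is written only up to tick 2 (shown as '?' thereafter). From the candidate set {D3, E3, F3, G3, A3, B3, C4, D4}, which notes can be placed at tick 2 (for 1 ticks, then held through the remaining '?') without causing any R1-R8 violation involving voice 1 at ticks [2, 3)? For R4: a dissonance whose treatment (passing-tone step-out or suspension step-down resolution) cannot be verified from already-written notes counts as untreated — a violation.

{A3, B3, D3, D4, F3}

D3: legal
E3: violates R4,R7
F3: legal
G3: violates R4
A3: legal
B3: legal
C4: violates R4
D4: legal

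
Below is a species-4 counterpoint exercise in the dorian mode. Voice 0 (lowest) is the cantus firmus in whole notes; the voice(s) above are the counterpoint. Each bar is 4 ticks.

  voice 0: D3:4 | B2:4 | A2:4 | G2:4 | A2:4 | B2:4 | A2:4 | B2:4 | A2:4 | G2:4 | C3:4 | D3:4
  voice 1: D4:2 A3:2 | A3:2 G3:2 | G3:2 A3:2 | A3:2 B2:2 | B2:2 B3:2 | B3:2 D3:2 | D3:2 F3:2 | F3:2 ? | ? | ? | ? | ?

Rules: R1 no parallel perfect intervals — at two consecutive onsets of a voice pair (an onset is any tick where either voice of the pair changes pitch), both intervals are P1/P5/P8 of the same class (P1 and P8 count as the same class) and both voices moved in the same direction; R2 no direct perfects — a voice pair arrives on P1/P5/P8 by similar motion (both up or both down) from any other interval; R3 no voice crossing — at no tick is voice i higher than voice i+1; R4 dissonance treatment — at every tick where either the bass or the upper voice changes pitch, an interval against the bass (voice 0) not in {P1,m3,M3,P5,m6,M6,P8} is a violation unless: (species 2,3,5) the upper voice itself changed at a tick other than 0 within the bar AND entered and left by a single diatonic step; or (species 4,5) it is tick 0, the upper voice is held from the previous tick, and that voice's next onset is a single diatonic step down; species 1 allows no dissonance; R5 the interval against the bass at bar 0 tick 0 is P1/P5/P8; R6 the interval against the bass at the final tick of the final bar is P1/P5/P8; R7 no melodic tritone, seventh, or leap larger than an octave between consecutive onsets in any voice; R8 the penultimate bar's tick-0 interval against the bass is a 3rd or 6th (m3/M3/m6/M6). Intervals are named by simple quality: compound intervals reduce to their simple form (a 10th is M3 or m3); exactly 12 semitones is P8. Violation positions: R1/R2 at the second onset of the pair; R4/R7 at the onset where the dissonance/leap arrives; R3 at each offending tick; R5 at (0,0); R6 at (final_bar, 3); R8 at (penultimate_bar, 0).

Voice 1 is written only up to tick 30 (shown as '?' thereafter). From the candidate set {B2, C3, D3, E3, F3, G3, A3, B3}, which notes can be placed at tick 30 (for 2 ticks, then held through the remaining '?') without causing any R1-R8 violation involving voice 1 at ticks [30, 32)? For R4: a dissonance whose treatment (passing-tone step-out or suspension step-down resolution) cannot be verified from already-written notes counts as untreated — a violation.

B2: violates R7
C3: violates R4
D3: legal
E3: violates R4
F3: legal
G3: legal
A3: violates R4
B3: violates R7

{D3, F3, G3}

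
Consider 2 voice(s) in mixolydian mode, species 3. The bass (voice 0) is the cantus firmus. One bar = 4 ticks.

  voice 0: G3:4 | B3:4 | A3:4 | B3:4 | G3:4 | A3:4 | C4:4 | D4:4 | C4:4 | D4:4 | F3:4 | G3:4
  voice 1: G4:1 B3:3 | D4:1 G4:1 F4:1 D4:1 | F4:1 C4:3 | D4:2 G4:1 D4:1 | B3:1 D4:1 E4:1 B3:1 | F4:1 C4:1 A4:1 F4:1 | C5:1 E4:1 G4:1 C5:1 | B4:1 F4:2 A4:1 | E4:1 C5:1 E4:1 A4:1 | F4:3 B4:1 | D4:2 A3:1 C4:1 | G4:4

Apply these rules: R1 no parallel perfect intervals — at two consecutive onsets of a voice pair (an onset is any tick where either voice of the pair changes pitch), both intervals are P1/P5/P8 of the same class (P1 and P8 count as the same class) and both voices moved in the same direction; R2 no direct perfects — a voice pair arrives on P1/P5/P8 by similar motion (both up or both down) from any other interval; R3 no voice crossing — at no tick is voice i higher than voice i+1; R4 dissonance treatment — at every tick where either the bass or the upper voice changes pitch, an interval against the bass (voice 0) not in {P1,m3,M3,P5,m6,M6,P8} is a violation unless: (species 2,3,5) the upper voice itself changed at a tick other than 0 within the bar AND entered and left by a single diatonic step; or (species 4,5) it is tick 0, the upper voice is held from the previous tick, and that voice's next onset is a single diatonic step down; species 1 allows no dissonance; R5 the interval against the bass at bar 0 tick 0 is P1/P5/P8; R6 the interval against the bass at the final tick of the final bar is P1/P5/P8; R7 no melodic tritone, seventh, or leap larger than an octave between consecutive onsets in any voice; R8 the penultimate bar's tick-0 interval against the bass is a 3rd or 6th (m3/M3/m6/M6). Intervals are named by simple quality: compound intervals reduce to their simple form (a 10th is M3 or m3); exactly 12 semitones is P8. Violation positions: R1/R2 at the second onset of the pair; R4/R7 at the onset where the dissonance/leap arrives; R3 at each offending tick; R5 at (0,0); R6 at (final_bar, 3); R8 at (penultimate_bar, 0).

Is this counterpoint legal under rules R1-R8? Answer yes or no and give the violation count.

No (6 violations)

bar 0: v0=G3 v1=G4 (P8)
bar 1: v0=B3 v1=D4 (m3)
bar 2: v0=A3 v1=F4 (m6)
bar 3: v0=B3 v1=D4 (m3)
bar 4: v0=G3 v1=B3 (M3)
bar 5: v0=A3 v1=F4 (m6)
bar 6: v0=C4 v1=C5 (P8)
bar 7: v0=D4 v1=B4 (M6)
bar 8: v0=C4 v1=E4 (M3)
bar 9: v0=D4 v1=F4 (m3)
bar 10: v0=F3 v1=D4 (M6)
bar 11: v0=G3 v1=G4 (P8)
  R4 @ bar1.2: B3/F4 TT untreated
  R7 @ bar5.0: B3->F4 leap 6st
  R2 @ bar6.0: A3/F4 m6 -> C4/C5 P8 similar
  R7 @ bar7.1: B4->F4 leap 6st
  R7 @ bar9.3: F4->B4 leap 6st
  R2 @ bar11.0: F3/C4 P5 -> G3/G4 P8 similar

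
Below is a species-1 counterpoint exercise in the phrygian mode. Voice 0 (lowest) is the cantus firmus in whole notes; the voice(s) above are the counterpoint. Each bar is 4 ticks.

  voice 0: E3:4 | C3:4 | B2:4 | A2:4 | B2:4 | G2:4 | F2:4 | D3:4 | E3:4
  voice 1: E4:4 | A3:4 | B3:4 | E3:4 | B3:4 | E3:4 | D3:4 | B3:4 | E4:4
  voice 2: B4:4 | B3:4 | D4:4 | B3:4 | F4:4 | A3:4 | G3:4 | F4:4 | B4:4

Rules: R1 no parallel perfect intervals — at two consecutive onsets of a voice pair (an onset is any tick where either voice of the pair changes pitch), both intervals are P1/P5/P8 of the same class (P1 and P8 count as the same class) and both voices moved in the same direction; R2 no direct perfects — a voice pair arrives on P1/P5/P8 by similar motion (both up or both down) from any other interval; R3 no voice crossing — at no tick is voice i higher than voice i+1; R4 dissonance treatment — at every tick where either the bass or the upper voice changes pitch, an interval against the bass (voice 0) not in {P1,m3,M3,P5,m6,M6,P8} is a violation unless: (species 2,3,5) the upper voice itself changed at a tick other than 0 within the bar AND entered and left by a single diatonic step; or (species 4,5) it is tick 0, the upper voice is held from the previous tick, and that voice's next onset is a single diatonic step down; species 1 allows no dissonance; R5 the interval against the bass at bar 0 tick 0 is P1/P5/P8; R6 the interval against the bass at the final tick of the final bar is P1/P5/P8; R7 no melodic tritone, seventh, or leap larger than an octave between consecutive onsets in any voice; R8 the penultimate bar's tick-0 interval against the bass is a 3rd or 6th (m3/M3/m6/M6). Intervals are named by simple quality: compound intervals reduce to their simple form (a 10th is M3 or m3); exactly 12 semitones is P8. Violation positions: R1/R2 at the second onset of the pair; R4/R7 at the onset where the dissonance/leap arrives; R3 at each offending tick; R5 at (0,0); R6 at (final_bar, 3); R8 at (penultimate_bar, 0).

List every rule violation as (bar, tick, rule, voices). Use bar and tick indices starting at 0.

bar 0: v0=E3 v1=E4 v2=B4 downbeat P5
bar 1: v0=C3 v1=A3 v2=B3 downbeat M7
bar 2: v0=B2 v1=B3 v2=D4 downbeat m3
bar 3: v0=A2 v1=E3 v2=B3 downbeat M2
bar 4: v0=B2 v1=B3 v2=F4 downbeat TT
bar 5: v0=G2 v1=E3 v2=A3 downbeat M2
bar 6: v0=F2 v1=D3 v2=G3 downbeat M2
bar 7: v0=D3 v1=B3 v2=F4 downbeat m3
bar 8: v0=E3 v1=E4 v2=B4 downbeat P5
  -> R4 @ bar 1 tick 0 v(0, 2): C3/B3 M7 untreated
  -> R2 @ bar 3 tick 0 v(0, 1): B2/B3 P8 -> A2/E3 P5 similar
  -> R2 @ bar 3 tick 0 v(1, 2): B3/D4 m3 -> E3/B3 P5 similar
  -> R4 @ bar 3 tick 0 v(0, 2): A2/B3 M2 untreated
  -> R2 @ bar 4 tick 0 v(0, 1): A2/E3 P5 -> B2/B3 P8 similar
  -> R4 @ bar 4 tick 0 v(0, 2): B2/F4 TT untreated
  -> R7 @ bar 4 tick 0 v(2,): B3->F4 leap 6st
  -> R4 @ bar 5 tick 0 v(0, 2): G2/A3 M2 untreated
  -> R4 @ bar 6 tick 0 v(0, 2): F2/G3 M2 untreated
  -> R7 @ bar 7 tick 0 v(2,): G3->F4 leap 10st
  -> R2 @ bar 8 tick 0 v(0, 1): D3/B3 M6 -> E3/E4 P8 similar
  -> R2 @ bar 8 tick 0 v(0, 2): D3/F4 m3 -> E3/B4 P5 similar
  -> R2 @ bar 8 tick 0 v(1, 2): B3/F4 TT -> E4/B4 P5 similar
  -> R7 @ bar 8 tick 0 v(2,): F4->B4 leap 6st

(1, 0, R4, (0, 2))
(3, 0, R2, (0, 1))
(3, 0, R2, (1, 2))
(3, 0, R4, (0, 2))
(4, 0, R2, (0, 1))
(4, 0, R4, (0, 2))
(4, 0, R7, (2,))
(5, 0, R4, (0, 2))
(6, 0, R4, (0, 2))
(7, 0, R7, (2,))
(8, 0, R2, (0, 1))
(8, 0, R2, (0, 2))
(8, 0, R2, (1, 2))
(8, 0, R7, (2,))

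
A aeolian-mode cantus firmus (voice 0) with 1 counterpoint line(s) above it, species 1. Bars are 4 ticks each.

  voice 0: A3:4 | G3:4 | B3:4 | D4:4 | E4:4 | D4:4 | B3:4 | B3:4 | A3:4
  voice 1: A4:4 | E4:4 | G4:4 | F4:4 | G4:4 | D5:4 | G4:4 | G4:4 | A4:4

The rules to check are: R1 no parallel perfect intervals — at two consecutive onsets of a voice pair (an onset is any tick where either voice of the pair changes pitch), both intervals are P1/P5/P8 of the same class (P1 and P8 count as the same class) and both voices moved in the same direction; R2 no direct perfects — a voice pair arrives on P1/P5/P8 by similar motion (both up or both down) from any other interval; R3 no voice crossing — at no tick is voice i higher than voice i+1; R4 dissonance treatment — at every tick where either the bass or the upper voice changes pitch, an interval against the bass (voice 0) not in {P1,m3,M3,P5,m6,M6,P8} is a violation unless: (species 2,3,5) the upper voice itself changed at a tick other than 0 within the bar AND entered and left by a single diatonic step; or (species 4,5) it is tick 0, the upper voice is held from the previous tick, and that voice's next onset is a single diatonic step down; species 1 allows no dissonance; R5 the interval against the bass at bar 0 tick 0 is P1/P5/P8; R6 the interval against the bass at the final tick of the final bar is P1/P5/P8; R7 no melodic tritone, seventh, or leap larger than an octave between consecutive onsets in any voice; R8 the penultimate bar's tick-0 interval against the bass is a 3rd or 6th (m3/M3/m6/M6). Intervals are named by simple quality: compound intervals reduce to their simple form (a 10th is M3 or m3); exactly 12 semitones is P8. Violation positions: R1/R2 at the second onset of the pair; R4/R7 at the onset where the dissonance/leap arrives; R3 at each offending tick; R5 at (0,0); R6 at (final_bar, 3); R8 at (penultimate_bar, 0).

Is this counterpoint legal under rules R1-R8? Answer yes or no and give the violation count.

Yes (0 violations)

bar 0: v0=A3 v1=A4 (P8)
bar 1: v0=G3 v1=E4 (M6)
bar 2: v0=B3 v1=G4 (m6)
bar 3: v0=D4 v1=F4 (m3)
bar 4: v0=E4 v1=G4 (m3)
bar 5: v0=D4 v1=D5 (P8)
bar 6: v0=B3 v1=G4 (m6)
bar 7: v0=B3 v1=G4 (m6)
bar 8: v0=A3 v1=A4 (P8)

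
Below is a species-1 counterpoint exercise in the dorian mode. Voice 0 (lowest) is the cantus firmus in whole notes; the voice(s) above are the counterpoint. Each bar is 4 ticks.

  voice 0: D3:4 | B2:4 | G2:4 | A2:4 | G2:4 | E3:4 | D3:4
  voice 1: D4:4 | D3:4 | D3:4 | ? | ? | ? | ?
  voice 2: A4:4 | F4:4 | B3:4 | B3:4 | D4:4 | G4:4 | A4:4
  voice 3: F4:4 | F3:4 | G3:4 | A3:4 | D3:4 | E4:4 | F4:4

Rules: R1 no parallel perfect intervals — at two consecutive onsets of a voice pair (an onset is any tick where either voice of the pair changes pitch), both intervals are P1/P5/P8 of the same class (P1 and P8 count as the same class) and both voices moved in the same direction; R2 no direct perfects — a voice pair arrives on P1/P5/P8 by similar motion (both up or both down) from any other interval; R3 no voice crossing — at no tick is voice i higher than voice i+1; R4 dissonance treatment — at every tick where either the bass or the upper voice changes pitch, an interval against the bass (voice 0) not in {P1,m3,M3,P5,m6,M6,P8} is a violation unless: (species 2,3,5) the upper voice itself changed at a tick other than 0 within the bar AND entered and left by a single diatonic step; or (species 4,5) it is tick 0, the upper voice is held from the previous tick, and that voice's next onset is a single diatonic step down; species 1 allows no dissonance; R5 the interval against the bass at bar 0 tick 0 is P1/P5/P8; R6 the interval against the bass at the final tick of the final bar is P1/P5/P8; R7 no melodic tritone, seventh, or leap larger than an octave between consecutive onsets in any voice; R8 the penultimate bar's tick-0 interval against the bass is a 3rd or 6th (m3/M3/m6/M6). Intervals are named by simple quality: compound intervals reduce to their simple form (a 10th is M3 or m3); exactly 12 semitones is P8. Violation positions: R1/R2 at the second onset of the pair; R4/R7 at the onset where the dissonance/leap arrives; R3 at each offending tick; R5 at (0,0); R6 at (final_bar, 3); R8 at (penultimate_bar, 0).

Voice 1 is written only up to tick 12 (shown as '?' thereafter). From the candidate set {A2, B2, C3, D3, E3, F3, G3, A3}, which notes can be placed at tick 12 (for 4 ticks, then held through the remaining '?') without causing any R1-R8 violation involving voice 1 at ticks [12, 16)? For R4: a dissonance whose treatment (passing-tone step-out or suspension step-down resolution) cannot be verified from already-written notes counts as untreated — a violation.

{A2, C3, F3}

A2: legal
B2: violates R4
C3: legal
D3: violates R4
E3: violates R1
F3: legal
G3: violates R4
A3: violates R2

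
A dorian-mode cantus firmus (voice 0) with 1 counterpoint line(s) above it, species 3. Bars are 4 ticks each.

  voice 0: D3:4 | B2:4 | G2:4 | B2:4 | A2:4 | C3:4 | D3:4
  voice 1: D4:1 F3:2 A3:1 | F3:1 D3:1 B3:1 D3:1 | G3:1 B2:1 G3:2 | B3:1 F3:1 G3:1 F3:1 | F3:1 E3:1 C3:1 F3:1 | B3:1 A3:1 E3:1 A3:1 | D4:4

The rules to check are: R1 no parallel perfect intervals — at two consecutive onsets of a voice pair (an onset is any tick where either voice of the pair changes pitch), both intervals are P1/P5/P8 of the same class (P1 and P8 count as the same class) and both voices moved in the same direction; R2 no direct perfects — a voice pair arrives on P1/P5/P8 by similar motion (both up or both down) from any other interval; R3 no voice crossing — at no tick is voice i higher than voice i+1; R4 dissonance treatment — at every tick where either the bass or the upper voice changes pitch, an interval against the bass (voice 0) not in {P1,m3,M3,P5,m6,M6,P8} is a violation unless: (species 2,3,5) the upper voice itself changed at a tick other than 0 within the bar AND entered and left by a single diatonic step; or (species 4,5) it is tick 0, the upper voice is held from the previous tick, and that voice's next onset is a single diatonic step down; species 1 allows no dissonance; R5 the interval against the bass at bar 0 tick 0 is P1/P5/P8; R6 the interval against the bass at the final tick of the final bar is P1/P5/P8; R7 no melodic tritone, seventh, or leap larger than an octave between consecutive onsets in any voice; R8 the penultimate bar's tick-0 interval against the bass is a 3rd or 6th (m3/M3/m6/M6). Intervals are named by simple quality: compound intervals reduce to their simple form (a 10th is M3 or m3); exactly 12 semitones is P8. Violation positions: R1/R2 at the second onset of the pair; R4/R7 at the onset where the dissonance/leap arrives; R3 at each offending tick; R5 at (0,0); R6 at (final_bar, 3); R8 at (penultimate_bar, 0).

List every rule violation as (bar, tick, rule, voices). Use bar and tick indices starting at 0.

(1, 0, R4, (0, 1))
(3, 0, R1, (0, 1))
(3, 1, R4, (0, 1))
(3, 1, R7, (1,))
(5, 0, R4, (0, 1))
(5, 0, R7, (1,))
(5, 0, R8, (0, 1))
(6, 0, R2, (0, 1))

bar 0: v0=D3 v1=D4 downbeat P8
bar 1: v0=B2 v1=F3 downbeat TT
bar 2: v0=G2 v1=G3 downbeat P8
bar 3: v0=B2 v1=B3 downbeat P8
bar 4: v0=A2 v1=F3 downbeat m6
bar 5: v0=C3 v1=B3 downbeat M7
bar 6: v0=D3 v1=D4 downbeat P8
  -> R4 @ bar 1 tick 0 v(0, 1): B2/F3 TT untreated
  -> R1 @ bar 3 tick 0 v(0, 1): G2/G3 P8 -> B2/B3 P8 similar
  -> R4 @ bar 3 tick 1 v(0, 1): B2/F3 TT untreated
  -> R7 @ bar 3 tick 1 v(1,): B3->F3 leap 6st
  -> R4 @ bar 5 tick 0 v(0, 1): C3/B3 M7 untreated
  -> R7 @ bar 5 tick 0 v(1,): F3->B3 leap 6st
  -> R8 @ bar 5 tick 0 v(0, 1): penult M7 not 3rd/6th
  -> R2 @ bar 6 tick 0 v(0, 1): C3/A3 M6 -> D3/D4 P8 similar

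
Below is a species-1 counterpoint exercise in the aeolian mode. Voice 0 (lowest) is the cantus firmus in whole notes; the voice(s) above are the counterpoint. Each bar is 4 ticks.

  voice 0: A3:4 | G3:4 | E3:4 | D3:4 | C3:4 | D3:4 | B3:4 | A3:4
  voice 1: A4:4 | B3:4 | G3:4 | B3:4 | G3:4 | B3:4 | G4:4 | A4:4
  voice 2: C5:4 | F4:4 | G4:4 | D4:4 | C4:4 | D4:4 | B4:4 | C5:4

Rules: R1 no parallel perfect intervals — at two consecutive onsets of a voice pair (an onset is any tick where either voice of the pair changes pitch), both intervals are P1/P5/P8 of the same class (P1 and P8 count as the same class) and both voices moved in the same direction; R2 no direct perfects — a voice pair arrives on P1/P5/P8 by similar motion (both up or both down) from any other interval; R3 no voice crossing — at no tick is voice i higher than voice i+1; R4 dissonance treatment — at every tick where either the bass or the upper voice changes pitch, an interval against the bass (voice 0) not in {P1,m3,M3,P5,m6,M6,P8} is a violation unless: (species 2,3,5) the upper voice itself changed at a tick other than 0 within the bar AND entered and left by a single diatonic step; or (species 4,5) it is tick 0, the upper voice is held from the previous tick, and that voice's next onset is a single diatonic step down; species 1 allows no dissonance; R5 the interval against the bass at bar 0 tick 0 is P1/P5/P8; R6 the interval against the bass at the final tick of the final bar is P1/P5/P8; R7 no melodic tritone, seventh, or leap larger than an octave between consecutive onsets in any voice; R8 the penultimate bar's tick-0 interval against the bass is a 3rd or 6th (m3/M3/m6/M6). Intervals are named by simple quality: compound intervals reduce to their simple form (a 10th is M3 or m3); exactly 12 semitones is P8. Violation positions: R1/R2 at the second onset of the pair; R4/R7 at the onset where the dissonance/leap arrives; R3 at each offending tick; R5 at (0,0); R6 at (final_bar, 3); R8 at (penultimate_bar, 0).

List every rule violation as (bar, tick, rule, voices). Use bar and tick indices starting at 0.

bar 0: v0=A3 v1=A4 v2=C5 downbeat m3
bar 1: v0=G3 v1=B3 v2=F4 downbeat m7
bar 2: v0=E3 v1=G3 v2=G4 downbeat m3
bar 3: v0=D3 v1=B3 v2=D4 downbeat P8
bar 4: v0=C3 v1=G3 v2=C4 downbeat P8
bar 5: v0=D3 v1=B3 v2=D4 downbeat P8
bar 6: v0=B3 v1=G4 v2=B4 downbeat P8
bar 7: v0=A3 v1=A4 v2=C5 downbeat m3
  -> R5 @ bar 0 tick 0 v(0, 2): opens on m3
  -> R4 @ bar 1 tick 0 v(0, 2): G3/F4 m7 untreated
  -> R7 @ bar 1 tick 0 v(1,): A4->B3 leap 10st
  -> R2 @ bar 3 tick 0 v(0, 2): E3/G4 m3 -> D3/D4 P8 similar
  -> R1 @ bar 4 tick 0 v(0, 2): D3/D4 P8 -> C3/C4 P8 similar
  -> R2 @ bar 4 tick 0 v(0, 1): D3/B3 M6 -> C3/G3 P5 similar
  -> R1 @ bar 5 tick 0 v(0, 2): C3/C4 P8 -> D3/D4 P8 similar
  -> R1 @ bar 6 tick 0 v(0, 2): D3/D4 P8 -> B3/B4 P8 similar
  -> R8 @ bar 6 tick 0 v(0, 2): penult P8 not 3rd/6th
  -> R6 @ bar 7 tick 3 v(0, 2): closes on m3

(0, 0, R5, (0, 2))
(1, 0, R4, (0, 2))
(1, 0, R7, (1,))
(3, 0, R2, (0, 2))
(4, 0, R1, (0, 2))
(4, 0, R2, (0, 1))
(5, 0, R1, (0, 2))
(6, 0, R1, (0, 2))
(6, 0, R8, (0, 2))
(7, 3, R6, (0, 2))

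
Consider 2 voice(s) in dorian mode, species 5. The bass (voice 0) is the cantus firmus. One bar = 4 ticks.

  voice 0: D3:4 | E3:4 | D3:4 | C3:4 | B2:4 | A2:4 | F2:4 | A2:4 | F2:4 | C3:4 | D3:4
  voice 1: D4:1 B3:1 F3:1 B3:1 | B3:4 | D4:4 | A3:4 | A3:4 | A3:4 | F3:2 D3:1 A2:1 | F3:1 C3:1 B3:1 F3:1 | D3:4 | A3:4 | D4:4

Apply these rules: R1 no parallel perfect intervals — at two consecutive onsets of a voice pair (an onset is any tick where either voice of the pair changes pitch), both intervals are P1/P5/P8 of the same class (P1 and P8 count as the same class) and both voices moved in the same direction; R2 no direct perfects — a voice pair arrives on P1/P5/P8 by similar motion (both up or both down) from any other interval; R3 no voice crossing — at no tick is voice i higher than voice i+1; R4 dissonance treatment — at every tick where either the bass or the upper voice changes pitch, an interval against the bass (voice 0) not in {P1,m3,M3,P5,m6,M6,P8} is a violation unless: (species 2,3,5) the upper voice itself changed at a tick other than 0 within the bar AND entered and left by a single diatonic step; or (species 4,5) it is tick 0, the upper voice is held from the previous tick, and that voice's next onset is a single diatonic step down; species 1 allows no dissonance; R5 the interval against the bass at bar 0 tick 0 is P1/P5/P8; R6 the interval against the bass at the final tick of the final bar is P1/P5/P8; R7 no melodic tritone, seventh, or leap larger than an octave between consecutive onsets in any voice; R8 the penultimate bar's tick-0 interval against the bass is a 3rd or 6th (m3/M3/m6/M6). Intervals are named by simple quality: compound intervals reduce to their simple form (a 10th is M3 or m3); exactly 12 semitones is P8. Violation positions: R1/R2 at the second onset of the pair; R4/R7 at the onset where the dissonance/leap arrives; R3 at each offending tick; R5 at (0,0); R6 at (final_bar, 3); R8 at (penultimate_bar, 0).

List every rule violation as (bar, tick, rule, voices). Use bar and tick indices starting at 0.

(0, 2, R7, (1,))
(0, 3, R7, (1,))
(4, 0, R4, (0, 1))
(6, 0, R1, (0, 1))
(7, 2, R4, (0, 1))
(7, 2, R7, (1,))
(7, 3, R7, (1,))
(10, 0, R2, (0, 1))

bar 0: v0=D3 v1=D4 downbeat P8
bar 1: v0=E3 v1=B3 downbeat P5
bar 2: v0=D3 v1=D4 downbeat P8
bar 3: v0=C3 v1=A3 downbeat M6
bar 4: v0=B2 v1=A3 downbeat m7
bar 5: v0=A2 v1=A3 downbeat P8
bar 6: v0=F2 v1=F3 downbeat P8
bar 7: v0=A2 v1=F3 downbeat m6
bar 8: v0=F2 v1=D3 downbeat M6
bar 9: v0=C3 v1=A3 downbeat M6
bar 10: v0=D3 v1=D4 downbeat P8
  -> R7 @ bar 0 tick 2 v(1,): B3->F3 leap 6st
  -> R7 @ bar 0 tick 3 v(1,): F3->B3 leap 6st
  -> R4 @ bar 4 tick 0 v(0, 1): B2/A3 m7 untreated
  -> R1 @ bar 6 tick 0 v(0, 1): A2/A3 P8 -> F2/F3 P8 similar
  -> R4 @ bar 7 tick 2 v(0, 1): A2/B3 M2 untreated
  -> R7 @ bar 7 tick 2 v(1,): C3->B3 leap 11st
  -> R7 @ bar 7 tick 3 v(1,): B3->F3 leap 6st
  -> R2 @ bar 10 tick 0 v(0, 1): C3/A3 M6 -> D3/D4 P8 similar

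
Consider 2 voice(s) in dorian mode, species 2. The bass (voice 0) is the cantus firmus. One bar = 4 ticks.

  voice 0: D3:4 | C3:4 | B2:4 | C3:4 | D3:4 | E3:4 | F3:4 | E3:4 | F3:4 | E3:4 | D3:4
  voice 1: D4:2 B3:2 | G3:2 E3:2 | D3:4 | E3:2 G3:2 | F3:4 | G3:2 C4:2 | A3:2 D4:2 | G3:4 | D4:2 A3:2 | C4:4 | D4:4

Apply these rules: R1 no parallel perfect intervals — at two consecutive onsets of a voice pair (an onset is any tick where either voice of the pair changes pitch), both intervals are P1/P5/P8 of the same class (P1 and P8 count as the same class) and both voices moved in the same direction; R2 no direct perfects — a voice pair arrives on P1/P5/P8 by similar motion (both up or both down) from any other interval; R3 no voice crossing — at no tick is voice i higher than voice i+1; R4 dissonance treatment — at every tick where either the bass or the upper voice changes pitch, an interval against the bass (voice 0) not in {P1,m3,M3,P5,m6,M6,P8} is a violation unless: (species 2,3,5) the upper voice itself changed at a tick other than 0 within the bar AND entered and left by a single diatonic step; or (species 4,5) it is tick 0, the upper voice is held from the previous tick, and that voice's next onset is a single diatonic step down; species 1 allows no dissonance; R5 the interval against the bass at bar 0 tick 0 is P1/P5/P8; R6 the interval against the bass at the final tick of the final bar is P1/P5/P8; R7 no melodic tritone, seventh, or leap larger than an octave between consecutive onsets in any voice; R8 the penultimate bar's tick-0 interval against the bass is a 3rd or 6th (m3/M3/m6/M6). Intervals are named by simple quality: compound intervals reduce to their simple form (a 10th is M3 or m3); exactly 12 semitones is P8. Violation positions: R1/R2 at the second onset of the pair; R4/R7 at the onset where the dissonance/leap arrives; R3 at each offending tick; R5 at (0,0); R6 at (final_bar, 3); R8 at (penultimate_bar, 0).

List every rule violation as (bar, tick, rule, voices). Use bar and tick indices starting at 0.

bar 0: v0=D3 v1=D4 downbeat P8
bar 1: v0=C3 v1=G3 downbeat P5
bar 2: v0=B2 v1=D3 downbeat m3
bar 3: v0=C3 v1=E3 downbeat M3
bar 4: v0=D3 v1=F3 downbeat m3
bar 5: v0=E3 v1=G3 downbeat m3
bar 6: v0=F3 v1=A3 downbeat M3
bar 7: v0=E3 v1=G3 downbeat m3
bar 8: v0=F3 v1=D4 downbeat M6
bar 9: v0=E3 v1=C4 downbeat m6
bar 10: v0=D3 v1=D4 downbeat P8
  -> R2 @ bar 1 tick 0 v(0, 1): D3/B3 M6 -> C3/G3 P5 similar

(1, 0, R2, (0, 1))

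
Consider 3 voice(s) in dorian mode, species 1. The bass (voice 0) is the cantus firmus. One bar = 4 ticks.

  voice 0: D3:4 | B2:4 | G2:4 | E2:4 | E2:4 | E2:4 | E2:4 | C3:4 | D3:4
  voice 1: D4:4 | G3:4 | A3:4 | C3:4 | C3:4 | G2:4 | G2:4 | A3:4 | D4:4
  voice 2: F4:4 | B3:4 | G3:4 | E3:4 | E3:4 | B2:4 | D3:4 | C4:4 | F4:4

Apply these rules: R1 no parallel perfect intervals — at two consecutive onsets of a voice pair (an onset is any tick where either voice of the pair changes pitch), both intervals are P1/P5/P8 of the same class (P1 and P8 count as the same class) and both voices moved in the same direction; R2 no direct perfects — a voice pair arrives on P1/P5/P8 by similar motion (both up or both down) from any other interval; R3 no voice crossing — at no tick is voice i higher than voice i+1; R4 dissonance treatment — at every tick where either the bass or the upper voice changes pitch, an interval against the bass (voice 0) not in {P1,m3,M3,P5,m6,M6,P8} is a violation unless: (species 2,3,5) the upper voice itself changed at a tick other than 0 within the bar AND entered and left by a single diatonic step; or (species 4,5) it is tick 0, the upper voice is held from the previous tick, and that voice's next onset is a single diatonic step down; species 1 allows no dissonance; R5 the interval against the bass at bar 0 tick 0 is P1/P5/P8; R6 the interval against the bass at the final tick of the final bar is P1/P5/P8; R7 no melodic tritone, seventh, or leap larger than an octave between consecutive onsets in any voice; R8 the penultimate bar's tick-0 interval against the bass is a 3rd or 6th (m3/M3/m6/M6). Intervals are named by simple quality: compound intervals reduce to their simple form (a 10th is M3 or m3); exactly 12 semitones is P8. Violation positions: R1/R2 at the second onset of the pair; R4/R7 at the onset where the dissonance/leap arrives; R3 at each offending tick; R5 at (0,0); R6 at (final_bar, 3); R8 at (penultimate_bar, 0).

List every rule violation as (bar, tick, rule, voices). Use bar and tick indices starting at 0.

bar 0: v0=D3 v1=D4 v2=F4 downbeat m3
bar 1: v0=B2 v1=G3 v2=B3 downbeat P8
bar 2: v0=G2 v1=A3 v2=G3 downbeat P8
bar 3: v0=E2 v1=C3 v2=E3 downbeat P8
bar 4: v0=E2 v1=C3 v2=E3 downbeat P8
bar 5: v0=E2 v1=G2 v2=B2 downbeat P5
bar 6: v0=E2 v1=G2 v2=D3 downbeat m7
bar 7: v0=C3 v1=A3 v2=C4 downbeat P8
bar 8: v0=D3 v1=D4 v2=F4 downbeat m3
  -> R5 @ bar 0 tick 0 v(0, 2): opens on m3
  -> R2 @ bar 1 tick 0 v(0, 2): D3/F4 m3 -> B2/B3 P8 similar
  -> R7 @ bar 1 tick 0 v(2,): F4->B3 leap 6st
  -> R1 @ bar 2 tick 0 v(0, 2): B2/B3 P8 -> G2/G3 P8 similar
  -> R3 @ bar 2 tick 0 v(1, 2): A3 above G3
  -> R4 @ bar 2 tick 0 v(0, 1): G2/A3 M2 untreated
  -> R3 @ bar 2 tick 1 v(1, 2): A3 above G3
  -> R3 @ bar 2 tick 2 v(1, 2): A3 above G3
  -> R3 @ bar 2 tick 3 v(1, 2): A3 above G3
  -> R1 @ bar 3 tick 0 v(0, 2): G2/G3 P8 -> E2/E3 P8 similar
  -> R4 @ bar 6 tick 0 v(0, 2): E2/D3 m7 untreated
  -> R2 @ bar 7 tick 0 v(0, 2): E2/D3 m7 -> C3/C4 P8 similar
  -> R7 @ bar 7 tick 0 v(1,): G2->A3 leap 14st
  -> R7 @ bar 7 tick 0 v(2,): D3->C4 leap 10st
  -> R8 @ bar 7 tick 0 v(0, 2): penult P8 not 3rd/6th
  -> R2 @ bar 8 tick 0 v(0, 1): C3/A3 M6 -> D3/D4 P8 similar
  -> R6 @ bar 8 tick 3 v(0, 2): closes on m3

(0, 0, R5, (0, 2))
(1, 0, R2, (0, 2))
(1, 0, R7, (2,))
(2, 0, R1, (0, 2))
(2, 0, R3, (1, 2))
(2, 0, R4, (0, 1))
(2, 1, R3, (1, 2))
(2, 2, R3, (1, 2))
(2, 3, R3, (1, 2))
(3, 0, R1, (0, 2))
(6, 0, R4, (0, 2))
(7, 0, R2, (0, 2))
(7, 0, R7, (1,))
(7, 0, R7, (2,))
(7, 0, R8, (0, 2))
(8, 0, R2, (0, 1))
(8, 3, R6, (0, 2))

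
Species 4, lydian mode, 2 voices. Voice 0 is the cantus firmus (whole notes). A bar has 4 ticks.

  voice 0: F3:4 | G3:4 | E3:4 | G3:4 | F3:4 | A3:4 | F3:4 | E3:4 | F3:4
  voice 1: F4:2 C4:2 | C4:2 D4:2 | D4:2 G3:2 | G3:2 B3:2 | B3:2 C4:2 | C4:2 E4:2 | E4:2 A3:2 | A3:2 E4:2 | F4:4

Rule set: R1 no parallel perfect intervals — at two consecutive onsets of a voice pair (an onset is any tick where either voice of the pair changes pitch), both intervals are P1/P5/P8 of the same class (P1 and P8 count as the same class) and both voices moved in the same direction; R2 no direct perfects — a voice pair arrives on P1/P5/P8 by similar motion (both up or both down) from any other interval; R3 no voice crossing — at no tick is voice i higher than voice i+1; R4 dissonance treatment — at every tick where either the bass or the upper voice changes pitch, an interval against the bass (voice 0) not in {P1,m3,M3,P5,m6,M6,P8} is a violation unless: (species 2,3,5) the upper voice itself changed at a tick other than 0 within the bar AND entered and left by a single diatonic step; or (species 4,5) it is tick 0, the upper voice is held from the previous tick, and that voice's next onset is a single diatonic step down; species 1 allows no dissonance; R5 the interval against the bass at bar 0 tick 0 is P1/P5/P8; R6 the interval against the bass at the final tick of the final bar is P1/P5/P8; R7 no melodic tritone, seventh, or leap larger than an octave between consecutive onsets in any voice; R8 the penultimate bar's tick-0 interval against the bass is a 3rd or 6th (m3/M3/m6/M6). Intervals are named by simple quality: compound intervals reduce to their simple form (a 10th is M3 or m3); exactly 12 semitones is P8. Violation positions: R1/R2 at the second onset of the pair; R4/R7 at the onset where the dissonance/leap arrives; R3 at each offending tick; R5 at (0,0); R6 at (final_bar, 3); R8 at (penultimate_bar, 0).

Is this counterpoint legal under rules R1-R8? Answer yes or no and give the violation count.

No (7 violations)

bar 0: v0=F3 v1=F4 (P8)
bar 1: v0=G3 v1=C4 (P4)
bar 2: v0=E3 v1=D4 (m7)
bar 3: v0=G3 v1=G3 (P1)
bar 4: v0=F3 v1=B3 (TT)
bar 5: v0=A3 v1=C4 (m3)
bar 6: v0=F3 v1=E4 (M7)
bar 7: v0=E3 v1=A3 (P4)
bar 8: v0=F3 v1=F4 (P8)
  R4 @ bar1.0: G3/C4 P4 untreated
  R4 @ bar2.0: E3/D4 m7 untreated
  R4 @ bar4.0: F3/B3 TT untreated
  R4 @ bar6.0: F3/E4 M7 untreated
  R4 @ bar7.0: E3/A3 P4 untreated
  R8 @ bar7.0: penult P4 not 3rd/6th
  R1 @ bar8.0: E3/E4 P8 -> F3/F4 P8 similar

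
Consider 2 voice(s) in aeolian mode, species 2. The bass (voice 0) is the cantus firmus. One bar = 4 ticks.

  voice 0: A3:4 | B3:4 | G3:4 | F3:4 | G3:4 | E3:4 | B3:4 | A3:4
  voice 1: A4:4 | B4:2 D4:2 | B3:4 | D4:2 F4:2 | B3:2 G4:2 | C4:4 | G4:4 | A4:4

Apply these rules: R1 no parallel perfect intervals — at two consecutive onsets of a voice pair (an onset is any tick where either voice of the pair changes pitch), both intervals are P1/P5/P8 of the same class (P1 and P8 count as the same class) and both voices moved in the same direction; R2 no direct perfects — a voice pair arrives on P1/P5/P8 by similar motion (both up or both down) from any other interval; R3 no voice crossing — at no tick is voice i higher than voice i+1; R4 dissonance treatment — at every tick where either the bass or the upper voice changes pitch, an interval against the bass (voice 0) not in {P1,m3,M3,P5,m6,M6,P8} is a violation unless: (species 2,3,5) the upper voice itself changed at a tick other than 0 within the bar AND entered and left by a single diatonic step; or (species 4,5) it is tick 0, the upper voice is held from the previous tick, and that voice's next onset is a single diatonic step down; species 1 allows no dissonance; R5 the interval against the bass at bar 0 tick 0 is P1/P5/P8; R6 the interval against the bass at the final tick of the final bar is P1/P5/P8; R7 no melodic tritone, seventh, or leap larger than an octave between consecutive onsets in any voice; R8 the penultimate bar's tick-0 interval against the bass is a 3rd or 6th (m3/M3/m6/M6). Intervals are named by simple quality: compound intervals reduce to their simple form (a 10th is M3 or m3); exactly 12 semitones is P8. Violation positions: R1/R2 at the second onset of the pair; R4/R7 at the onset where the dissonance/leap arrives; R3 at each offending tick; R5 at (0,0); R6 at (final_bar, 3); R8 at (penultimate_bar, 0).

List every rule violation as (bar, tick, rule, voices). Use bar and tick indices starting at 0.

(1, 0, R1, (0, 1))
(4, 0, R7, (1,))

bar 0: v0=A3 v1=A4 downbeat P8
bar 1: v0=B3 v1=B4 downbeat P8
bar 2: v0=G3 v1=B3 downbeat M3
bar 3: v0=F3 v1=D4 downbeat M6
bar 4: v0=G3 v1=B3 downbeat M3
bar 5: v0=E3 v1=C4 downbeat m6
bar 6: v0=B3 v1=G4 downbeat m6
bar 7: v0=A3 v1=A4 downbeat P8
  -> R1 @ bar 1 tick 0 v(0, 1): A3/A4 P8 -> B3/B4 P8 similar
  -> R7 @ bar 4 tick 0 v(1,): F4->B3 leap 6st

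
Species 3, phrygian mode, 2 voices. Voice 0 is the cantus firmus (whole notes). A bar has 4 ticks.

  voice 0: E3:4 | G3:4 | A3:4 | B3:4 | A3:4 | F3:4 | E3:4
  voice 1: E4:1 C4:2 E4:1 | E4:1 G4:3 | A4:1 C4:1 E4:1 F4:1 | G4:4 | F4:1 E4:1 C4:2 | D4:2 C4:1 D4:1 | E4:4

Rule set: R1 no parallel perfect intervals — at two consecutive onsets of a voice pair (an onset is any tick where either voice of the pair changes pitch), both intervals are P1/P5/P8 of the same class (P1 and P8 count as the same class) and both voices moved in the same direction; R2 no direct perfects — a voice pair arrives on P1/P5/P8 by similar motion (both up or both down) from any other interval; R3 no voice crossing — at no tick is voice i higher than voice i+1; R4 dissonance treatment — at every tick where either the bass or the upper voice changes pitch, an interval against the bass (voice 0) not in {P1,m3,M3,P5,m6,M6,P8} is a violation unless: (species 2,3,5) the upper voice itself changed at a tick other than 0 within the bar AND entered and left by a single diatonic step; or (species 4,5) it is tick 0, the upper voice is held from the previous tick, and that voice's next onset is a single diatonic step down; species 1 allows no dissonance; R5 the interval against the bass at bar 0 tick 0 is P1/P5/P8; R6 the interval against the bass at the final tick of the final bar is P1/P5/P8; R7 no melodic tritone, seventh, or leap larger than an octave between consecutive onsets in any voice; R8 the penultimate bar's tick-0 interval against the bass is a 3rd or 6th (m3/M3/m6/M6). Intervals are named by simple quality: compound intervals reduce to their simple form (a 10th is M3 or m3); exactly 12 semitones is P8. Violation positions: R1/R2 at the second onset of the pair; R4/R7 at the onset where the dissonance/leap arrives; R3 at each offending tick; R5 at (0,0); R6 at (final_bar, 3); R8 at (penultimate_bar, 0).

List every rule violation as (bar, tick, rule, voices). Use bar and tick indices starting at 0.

(2, 0, R1, (0, 1))

bar 0: v0=E3 v1=E4 downbeat P8
bar 1: v0=G3 v1=E4 downbeat M6
bar 2: v0=A3 v1=A4 downbeat P8
bar 3: v0=B3 v1=G4 downbeat m6
bar 4: v0=A3 v1=F4 downbeat m6
bar 5: v0=F3 v1=D4 downbeat M6
bar 6: v0=E3 v1=E4 downbeat P8
  -> R1 @ bar 2 tick 0 v(0, 1): G3/G4 P8 -> A3/A4 P8 similar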